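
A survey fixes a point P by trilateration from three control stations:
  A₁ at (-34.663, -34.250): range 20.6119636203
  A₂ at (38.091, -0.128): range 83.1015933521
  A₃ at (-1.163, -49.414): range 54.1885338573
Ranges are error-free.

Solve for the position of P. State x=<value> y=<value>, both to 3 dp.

x=-43.548 y=-15.651

eq1: (x + 34.663)² + (y + 34.250)² = 20.6119636203²
eq2: (x − 38.091)² + (y + 0.128)² = 83.1015933521²
eq3: (x + 1.163)² + (y + 49.414)² = 54.1885338573²
eq3−eq1, eq3−eq2 (x²,y² cancel):
  -67.000·x + 30.328·y = 2443.034261
  78.508·x + 98.572·y = -4961.632916
det = -67.000·98.572 − 30.328·78.508 = -8985.314624
x = (2443.034261·98.572 − 30.328·-4961.632916) / -8985.314624 = -43.547855
y = (-67.000·-4961.632916 − 2443.034261·78.508) / -8985.314624 = -15.651280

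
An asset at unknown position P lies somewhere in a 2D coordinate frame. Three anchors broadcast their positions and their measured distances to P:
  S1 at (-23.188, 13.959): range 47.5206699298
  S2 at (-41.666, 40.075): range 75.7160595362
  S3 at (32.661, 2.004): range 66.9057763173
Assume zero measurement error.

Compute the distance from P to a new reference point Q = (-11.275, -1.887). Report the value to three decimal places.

34.133

eq1: (x + 23.188)² + (y − 13.959)² = 47.5206699298²
eq2: (x + 41.666)² + (y − 40.075)² = 75.7160595362²
eq3: (x − 32.661)² + (y − 2.004)² = 66.9057763173²
eq3−eq2, eq3−eq1 (x²,y² cancel):
  -148.654·x + 76.142·y = 1014.765477
  -111.698·x + 23.910·y = 1879.948922
det = -148.654·23.910 − 76.142·-111.698 = 4950.591976
x = (1014.765477·23.910 − 76.142·1879.948922) / 4950.591976 = -24.013296
y = (-148.654·1879.948922 − 1014.765477·-111.698) / 4950.591976 = -33.554503
|P − Q| = √((-24.013296 − -11.275)² + (-33.554503 − -1.887)²) = 34.133487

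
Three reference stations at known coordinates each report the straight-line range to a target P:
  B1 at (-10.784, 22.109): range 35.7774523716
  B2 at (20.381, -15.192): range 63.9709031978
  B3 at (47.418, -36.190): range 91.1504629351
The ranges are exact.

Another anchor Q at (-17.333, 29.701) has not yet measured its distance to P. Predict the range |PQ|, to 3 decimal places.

eq1: (x + 10.784)² + (y − 22.109)² = 35.7774523716²
eq2: (x − 20.381)² + (y + 15.192)² = 63.9709031978²
eq3: (x − 47.418)² + (y + 36.190)² = 91.1504629351²
eq1−eq2, eq1−eq3 (x²,y² cancel):
  62.330·x − 74.602·y = -2771.170870
  116.404·x − 116.598·y = -4075.300508
det = 62.330·-116.598 − -74.602·116.404 = 1416.417868
x = (-2771.170870·-116.598 − -74.602·-4075.300508) / 1416.417868 = 13.475834
y = (62.330·-4075.300508 − -2771.170870·116.404) / 1416.417868 = 48.405132
|P − Q| = √((13.475834 − -17.333)² + (48.405132 − 29.701)²) = 36.042042

36.042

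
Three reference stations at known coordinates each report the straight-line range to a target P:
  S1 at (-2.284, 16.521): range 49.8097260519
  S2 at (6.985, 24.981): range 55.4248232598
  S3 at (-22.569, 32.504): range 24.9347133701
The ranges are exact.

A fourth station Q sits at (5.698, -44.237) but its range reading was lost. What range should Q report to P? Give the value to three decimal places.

98.597

eq1: (x + 2.284)² + (y − 16.521)² = 49.8097260519²
eq2: (x − 6.985)² + (y − 24.981)² = 55.4248232598²
eq3: (x + 22.569)² + (y − 32.504)² = 24.9347133701²
eq2−eq3, eq2−eq1 (x²,y² cancel):
  -59.108·x + 15.046·y = 3343.200294
  -18.538·x − 16.920·y = 196.221735
det = -59.108·-16.920 − 15.046·-18.538 = 1279.030108
x = (3343.200294·-16.920 − 15.046·196.221735) / 1279.030108 = -46.534715
y = (-59.108·196.221735 − 3343.200294·-18.538) / 1279.030108 = 39.387636
|P − Q| = √((-46.534715 − 5.698)² + (39.387636 − -44.237)²) = 98.596837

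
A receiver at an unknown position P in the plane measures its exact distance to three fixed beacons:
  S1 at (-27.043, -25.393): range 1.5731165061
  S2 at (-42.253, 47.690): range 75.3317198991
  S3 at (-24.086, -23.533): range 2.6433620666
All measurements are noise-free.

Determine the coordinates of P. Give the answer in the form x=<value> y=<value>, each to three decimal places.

eq1: (x + 27.043)² + (y + 25.393)² = 1.5731165061²
eq2: (x + 42.253)² + (y − 47.690)² = 75.3317198991²
eq3: (x + 24.086)² + (y + 23.533)² = 2.6433620666²
eq1−eq3, eq1−eq2 (x²,y² cancel):
  5.914·x + 3.720·y = -246.703480
  -30.420·x + 146.166·y = -2988.869516
det = 5.914·146.166 − 3.720·-30.420 = 977.588124
x = (-246.703480·146.166 − 3.720·-2988.869516) / 977.588124 = -25.512857
y = (5.914·-2988.869516 − -246.703480·-30.420) / 977.588124 = -25.758183

x=-25.513 y=-25.758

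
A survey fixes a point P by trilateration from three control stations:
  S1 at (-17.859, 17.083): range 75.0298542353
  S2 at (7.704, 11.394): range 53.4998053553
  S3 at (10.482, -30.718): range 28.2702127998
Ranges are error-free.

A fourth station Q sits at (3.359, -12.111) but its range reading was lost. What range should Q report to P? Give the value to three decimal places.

40.664

eq1: (x + 17.859)² + (y − 17.083)² = 75.0298542353²
eq2: (x − 7.704)² + (y − 11.394)² = 53.4998053553²
eq3: (x − 10.482)² + (y + 30.718)² = 28.2702127998²
eq1−eq2, eq1−eq3 (x²,y² cancel):
  51.126·x − 11.378·y = 2345.651936
  56.682·x − 95.602·y = 5272.969173
det = 51.126·-95.602 − -11.378·56.682 = -4242.820056
x = (2345.651936·-95.602 − -11.378·5272.969173) / -4242.820056 = 38.713207
y = (51.126·5272.969173 − 2345.651936·56.682) / -4242.820056 = -32.202539
|P − Q| = √((38.713207 − 3.359)² + (-32.202539 − -12.111)²) = 40.664357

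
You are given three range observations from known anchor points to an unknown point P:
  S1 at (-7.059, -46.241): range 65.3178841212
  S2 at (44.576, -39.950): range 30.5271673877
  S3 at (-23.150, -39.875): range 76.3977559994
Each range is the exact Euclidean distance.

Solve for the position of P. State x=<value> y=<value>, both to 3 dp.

x=46.957 y=-9.516

eq1: (x + 7.059)² + (y + 46.241)² = 65.3178841212²
eq2: (x − 44.576)² + (y + 39.950)² = 30.5271673877²
eq3: (x + 23.150)² + (y + 39.875)² = 76.3977559994²
eq2−eq3, eq2−eq1 (x²,y² cancel):
  -135.452·x + 0.150·y = -6361.793324
  -103.270·x − 12.582·y = -4729.480751
det = -135.452·-12.582 − 0.150·-103.270 = 1719.747564
x = (-6361.793324·-12.582 − 0.150·-4729.480751) / 1719.747564 = 46.956604
y = (-135.452·-4729.480751 − -6361.793324·-103.270) / 1719.747564 = -9.515798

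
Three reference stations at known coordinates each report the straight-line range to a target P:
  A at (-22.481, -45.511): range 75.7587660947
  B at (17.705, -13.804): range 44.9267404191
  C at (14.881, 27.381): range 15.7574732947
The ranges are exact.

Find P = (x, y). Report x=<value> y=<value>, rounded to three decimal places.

x=-0.874 y=27.101

eq1: (x + 22.481)² + (y + 45.511)² = 75.7587660947²
eq2: (x − 17.705)² + (y + 13.804)² = 44.9267404191²
eq3: (x − 14.881)² + (y − 27.381)² = 15.7574732947²
eq1−eq3, eq1−eq2 (x²,y² cancel):
  74.724·x + 145.784·y = 3885.609516
  80.372·x + 63.414·y = 1648.349595
det = 74.724·63.414 − 145.784·80.372 = -6978.403912
x = (3885.609516·63.414 − 145.784·1648.349595) / -6978.403912 = -0.873988
y = (74.724·1648.349595 − 3885.609516·80.372) / -6978.403912 = 27.101173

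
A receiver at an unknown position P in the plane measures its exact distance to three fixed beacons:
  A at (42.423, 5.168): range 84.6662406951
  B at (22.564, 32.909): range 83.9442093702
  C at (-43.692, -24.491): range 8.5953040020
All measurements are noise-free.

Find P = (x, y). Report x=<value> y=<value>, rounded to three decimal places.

eq1: (x − 42.423)² + (y − 5.168)² = 84.6662406951²
eq2: (x − 22.564)² + (y − 32.909)² = 83.9442093702²
eq3: (x + 43.692)² + (y + 24.491)² = 8.5953040020²
eq2−eq3, eq2−eq1 (x²,y² cancel):
  -132.512·x − 114.800·y = 7889.414604
  39.718·x − 55.482·y = 112.540749
det = -132.512·-55.482 − -114.800·39.718 = 11911.657184
x = (7889.414604·-55.482 − -114.800·112.540749) / 11911.657184 = -35.662613
y = (-132.512·112.540749 − 7889.414604·39.718) / 11911.657184 = -27.558279

x=-35.663 y=-27.558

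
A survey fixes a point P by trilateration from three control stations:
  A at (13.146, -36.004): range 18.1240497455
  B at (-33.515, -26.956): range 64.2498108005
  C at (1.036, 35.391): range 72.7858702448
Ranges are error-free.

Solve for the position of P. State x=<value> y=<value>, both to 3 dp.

x=30.600 y=-31.120

eq1: (x − 13.146)² + (y + 36.004)² = 18.1240497455²
eq2: (x + 33.515)² + (y + 26.956)² = 64.2498108005²
eq3: (x − 1.036)² + (y − 35.391)² = 72.7858702448²
eq1−eq2, eq1−eq3 (x²,y² cancel):
  -93.322·x + 18.096·y = -3418.781180
  -24.220·x + 142.790·y = -5184.810883
det = -93.322·142.790 − 18.096·-24.220 = -12887.163260
x = (-3418.781180·142.790 − 18.096·-5184.810883) / -12887.163260 = 30.599708
y = (-93.322·-5184.810883 − -3418.781180·-24.220) / -12887.163260 = -31.120428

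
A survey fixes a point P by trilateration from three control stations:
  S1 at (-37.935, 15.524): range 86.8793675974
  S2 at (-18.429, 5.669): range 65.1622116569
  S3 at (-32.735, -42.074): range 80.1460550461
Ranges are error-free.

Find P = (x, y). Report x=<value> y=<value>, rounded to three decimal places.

eq1: (x + 37.935)² + (y − 15.524)² = 86.8793675974²
eq2: (x + 18.429)² + (y − 5.669)² = 65.1622116569²
eq3: (x + 32.735)² + (y + 42.074)² = 80.1460550461²
eq2−eq1, eq2−eq3 (x²,y² cancel):
  -39.012·x + 19.710·y = -1993.617487
  -28.612·x − 95.486·y = 292.759788
det = -39.012·-95.486 − 19.710·-28.612 = 4289.042352
x = (-1993.617487·-95.486 − 19.710·292.759788) / 4289.042352 = 43.038107
y = (-39.012·292.759788 − -1993.617487·-28.612) / 4289.042352 = -15.962195

x=43.038 y=-15.962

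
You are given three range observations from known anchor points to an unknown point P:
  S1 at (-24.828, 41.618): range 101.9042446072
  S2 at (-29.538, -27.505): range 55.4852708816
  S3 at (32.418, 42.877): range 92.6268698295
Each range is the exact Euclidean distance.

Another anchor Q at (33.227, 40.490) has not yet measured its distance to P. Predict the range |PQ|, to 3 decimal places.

90.358

eq1: (x + 24.828)² + (y − 41.618)² = 101.9042446072²
eq2: (x + 29.538)² + (y + 27.505)² = 55.4852708816²
eq3: (x − 32.418)² + (y − 42.877)² = 92.6268698295²
eq1−eq2, eq1−eq3 (x²,y² cancel):
  -9.420·x − 138.246·y = 6586.390745
  114.492·x + 2.518·y = 2345.614400
det = -9.420·2.518 − -138.246·114.492 = 15804.341472
x = (6586.390745·2.518 − -138.246·2345.614400) / 15804.341472 = 21.567260
y = (-9.420·2345.614400 − 6586.390745·114.492) / 15804.341472 = -49.112121
|P − Q| = √((21.567260 − 33.227)² + (-49.112121 − 40.490)²) = 90.357566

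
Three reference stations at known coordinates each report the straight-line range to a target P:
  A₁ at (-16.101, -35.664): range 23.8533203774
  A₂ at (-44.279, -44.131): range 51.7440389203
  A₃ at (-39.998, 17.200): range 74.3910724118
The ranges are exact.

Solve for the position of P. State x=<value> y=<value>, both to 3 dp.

x=7.316 y=-40.206

eq1: (x + 16.101)² + (y + 35.664)² = 23.8533203774²
eq2: (x + 44.279)² + (y + 44.131)² = 51.7440389203²
eq3: (x + 39.998)² + (y − 17.200)² = 74.3910724118²
eq3−eq1, eq3−eq2 (x²,y² cancel):
  47.794·x − 105.728·y = 4600.533855
  -8.562·x − 122.662·y = 4869.081089
det = 47.794·-122.662 − -105.728·-8.562 = -6767.750764
x = (4600.533855·-122.662 − -105.728·4869.081089) / -6767.750764 = 7.315943
y = (47.794·4869.081089 − 4600.533855·-8.562) / -6767.750764 = -40.205770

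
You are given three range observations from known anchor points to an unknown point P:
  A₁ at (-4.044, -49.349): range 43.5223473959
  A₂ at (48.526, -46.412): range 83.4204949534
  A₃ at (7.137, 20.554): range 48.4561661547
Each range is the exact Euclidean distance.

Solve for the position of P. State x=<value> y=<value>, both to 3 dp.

x=-27.883 y=-12.936

eq1: (x + 4.044)² + (y + 49.349)² = 43.5223473959²
eq2: (x − 48.526)² + (y + 46.412)² = 83.4204949534²
eq3: (x − 7.137)² + (y − 20.554)² = 48.4561661547²
eq2−eq1, eq2−eq3 (x²,y² cancel):
  -105.140·x − 5.874·y = 3007.615572
  -82.778·x + 133.932·y = 575.536205
det = -105.140·133.932 − -5.874·-82.778 = -14567.848452
x = (3007.615572·133.932 − -5.874·575.536205) / -14567.848452 = -27.883093
y = (-105.140·575.536205 − 3007.615572·-82.778) / -14567.848452 = -12.936195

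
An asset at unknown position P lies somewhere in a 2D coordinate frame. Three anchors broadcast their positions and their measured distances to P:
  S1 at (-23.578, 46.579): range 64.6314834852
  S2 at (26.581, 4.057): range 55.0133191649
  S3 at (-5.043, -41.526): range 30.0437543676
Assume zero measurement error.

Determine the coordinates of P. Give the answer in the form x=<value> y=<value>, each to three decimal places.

x=-23.794 y=-18.052

eq1: (x + 23.578)² + (y − 46.579)² = 64.6314834852²
eq2: (x − 26.581)² + (y − 4.057)² = 55.0133191649²
eq3: (x + 5.043)² + (y + 41.526)² = 30.0437543676²
eq1−eq2, eq1−eq3 (x²,y² cancel):
  100.318·x − 85.044·y = -851.753143
  37.070·x − 176.210·y = 2298.916681
det = 100.318·-176.210 − -85.044·37.070 = -14524.453700
x = (-851.753143·-176.210 − -85.044·2298.916681) / -14524.453700 = -23.794113
y = (100.318·2298.916681 − -851.753143·37.070) / -14524.453700 = -18.052122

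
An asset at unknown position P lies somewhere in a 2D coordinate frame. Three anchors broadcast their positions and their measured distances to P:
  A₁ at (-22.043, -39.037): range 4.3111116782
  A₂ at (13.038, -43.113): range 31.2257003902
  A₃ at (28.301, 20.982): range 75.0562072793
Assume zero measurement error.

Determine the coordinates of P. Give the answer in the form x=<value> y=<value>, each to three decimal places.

x=-17.806 y=-38.243

eq1: (x + 22.043)² + (y + 39.037)² = 4.3111116782²
eq2: (x − 13.038)² + (y + 43.113)² = 31.2257003902²
eq3: (x − 28.301)² + (y − 20.982)² = 75.0562072793²
eq3−eq1, eq3−eq2 (x²,y² cancel):
  -100.688·x − 120.038·y = 6383.438860
  -30.526·x − 128.190·y = 5445.919174
det = -100.688·-128.190 − -120.038·-30.526 = 9242.914732
x = (6383.438860·-128.190 − -120.038·5445.919174) / 9242.914732 = -17.805615
y = (-100.688·5445.919174 − 6383.438860·-30.526) / 9242.914732 = -38.243115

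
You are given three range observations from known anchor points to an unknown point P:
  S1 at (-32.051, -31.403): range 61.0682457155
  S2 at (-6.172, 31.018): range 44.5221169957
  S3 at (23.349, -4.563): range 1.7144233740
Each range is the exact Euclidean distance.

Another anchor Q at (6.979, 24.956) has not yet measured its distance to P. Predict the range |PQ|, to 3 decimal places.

eq1: (x + 32.051)² + (y + 31.403)² = 61.0682457155²
eq2: (x + 6.172)² + (y − 31.018)² = 44.5221169957²
eq3: (x − 23.349)² + (y + 4.563)² = 1.7144233740²
eq2−eq1, eq2−eq3 (x²,y² cancel):
  -51.758·x − 124.842·y = -733.906631
  59.042·x − 71.162·y = 1545.066516
det = -51.758·-71.162 − -124.842·59.042 = 11054.124160
x = (-733.906631·-71.162 − -124.842·1545.066516) / 11054.124160 = 22.174118
y = (-51.758·1545.066516 − -733.906631·59.042) / 11054.124160 = -3.314441
|P − Q| = √((22.174118 − 6.979)² + (-3.314441 − 24.956)²) = 32.095318

32.095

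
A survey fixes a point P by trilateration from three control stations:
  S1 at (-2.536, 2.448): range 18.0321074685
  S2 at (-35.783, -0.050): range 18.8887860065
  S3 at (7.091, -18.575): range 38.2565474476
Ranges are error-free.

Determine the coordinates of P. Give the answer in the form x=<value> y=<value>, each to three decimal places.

x=-19.280 y=9.140

eq1: (x + 2.536)² + (y − 2.448)² = 18.0321074685²
eq2: (x + 35.783)² + (y + 0.050)² = 18.8887860065²
eq3: (x − 7.091)² + (y + 18.575)² = 38.2565474476²
eq3−eq1, eq3−eq2 (x²,y² cancel):
  -19.254·x + 42.046·y = 755.517617
  -85.748·x + 37.050·y = 1991.889869
det = -19.254·37.050 − 42.046·-85.748 = 2891.999708
x = (755.517617·37.050 − 42.046·1991.889869) / 2891.999708 = -19.280456
y = (-19.254·1991.889869 − 755.517617·-85.748) / 2891.999708 = 9.139792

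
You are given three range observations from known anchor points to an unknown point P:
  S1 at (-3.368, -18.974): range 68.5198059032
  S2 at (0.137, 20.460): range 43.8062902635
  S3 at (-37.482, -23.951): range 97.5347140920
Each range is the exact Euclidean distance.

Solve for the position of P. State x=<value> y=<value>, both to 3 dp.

eq1: (x + 3.368)² + (y + 18.974)² = 68.5198059032²
eq2: (x − 0.137)² + (y − 20.460)² = 43.8062902635²
eq3: (x + 37.482)² + (y + 23.951)² = 97.5347140920²
eq1−eq2, eq1−eq3 (x²,y² cancel):
  7.010·x + 78.868·y = 2823.247003
  -68.228·x − 9.954·y = -3210.862027
det = 7.010·-9.954 − 78.868·-68.228 = 5311.228364
x = (2823.247003·-9.954 − 78.868·-3210.862027) / 5311.228364 = 42.387872
y = (7.010·-3210.862027 − 2823.247003·-68.228) / 5311.228364 = 32.029569

x=42.388 y=32.030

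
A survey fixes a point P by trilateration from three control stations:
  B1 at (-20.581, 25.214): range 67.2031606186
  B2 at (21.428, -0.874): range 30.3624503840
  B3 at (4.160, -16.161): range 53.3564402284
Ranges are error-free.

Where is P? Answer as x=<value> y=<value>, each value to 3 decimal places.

x=46.097 y=16.827

eq1: (x + 20.581)² + (y − 25.214)² = 67.2031606186²
eq2: (x − 21.428)² + (y + 0.874)² = 30.3624503840²
eq3: (x − 4.160)² + (y + 16.161)² = 53.3564402284²
eq1−eq2, eq1−eq3 (x²,y² cancel):
  84.018·x − 52.176·y = 2994.986107
  49.482·x − 82.750·y = 888.515247
det = 84.018·-82.750 − -52.176·49.482 = -4370.716668
x = (2994.986107·-82.750 − -52.176·888.515247) / -4370.716668 = 46.096772
y = (84.018·888.515247 − 2994.986107·49.482) / -4370.716668 = 16.827132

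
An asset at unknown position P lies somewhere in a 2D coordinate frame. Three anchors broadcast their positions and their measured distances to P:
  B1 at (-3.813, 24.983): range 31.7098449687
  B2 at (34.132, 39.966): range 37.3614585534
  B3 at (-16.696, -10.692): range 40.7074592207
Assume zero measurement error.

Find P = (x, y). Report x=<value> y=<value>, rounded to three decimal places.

eq1: (x + 3.813)² + (y − 24.983)² = 31.7098449687²
eq2: (x − 34.132)² + (y − 39.966)² = 37.3614585534²
eq3: (x + 16.696)² + (y + 10.692)² = 40.7074592207²
eq2−eq1, eq2−eq3 (x²,y² cancel):
  -75.890·x − 29.966·y = -1733.221005
  -101.656·x − 101.316·y = -2630.417951
det = -75.890·-101.316 − -29.966·-101.656 = 4642.647544
x = (-1733.221005·-101.316 − -29.966·-2630.417951) / 4642.647544 = 20.845846
y = (-75.890·-2630.417951 − -1733.221005·-101.656) / 4642.647544 = 5.046712

x=20.846 y=5.047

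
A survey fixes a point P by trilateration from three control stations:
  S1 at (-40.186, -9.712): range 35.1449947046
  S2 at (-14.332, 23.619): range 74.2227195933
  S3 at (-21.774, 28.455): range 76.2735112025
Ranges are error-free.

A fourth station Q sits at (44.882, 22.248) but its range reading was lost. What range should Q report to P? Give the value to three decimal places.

eq1: (x + 40.186)² + (y + 9.712)² = 35.1449947046²
eq2: (x + 14.332)² + (y − 23.619)² = 74.2227195933²
eq3: (x + 21.774)² + (y − 28.455)² = 76.2735112025²
eq1−eq3, eq1−eq2 (x²,y² cancel):
  36.824·x + 76.334·y = -5007.921297
  51.708·x + 66.662·y = -5219.815606
det = 36.824·66.662 − 76.334·51.708 = -1492.316984
x = (-5007.921297·66.662 − 76.334·-5219.815606) / -1492.316984 = -43.295999
y = (36.824·-5219.815606 − -5007.921297·51.708) / -1492.316984 = -44.719122
|P − Q| = √((-43.295999 − 44.882)² + (-44.719122 − 22.248)²) = 110.724681

110.725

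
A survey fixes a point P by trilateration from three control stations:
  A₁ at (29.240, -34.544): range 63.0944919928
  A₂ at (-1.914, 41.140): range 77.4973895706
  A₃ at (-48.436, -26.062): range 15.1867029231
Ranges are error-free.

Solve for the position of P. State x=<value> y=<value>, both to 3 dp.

eq1: (x − 29.240)² + (y + 34.544)² = 63.0944919928²
eq2: (x + 1.914)² + (y − 41.140)² = 77.4973895706²
eq3: (x + 48.436)² + (y + 26.062)² = 15.1867029231²
eq3−eq1, eq3−eq2 (x²,y² cancel):
  155.352·x − 16.964·y = -4727.287378
  93.044·x + 134.404·y = -7104.320389
det = 155.352·134.404 − -16.964·93.044 = 22458.328624
x = (-4727.287378·134.404 − -16.964·-7104.320389) / 22458.328624 = -33.657181
y = (155.352·-7104.320389 − -4727.287378·93.044) / 22458.328624 = -29.558061

x=-33.657 y=-29.558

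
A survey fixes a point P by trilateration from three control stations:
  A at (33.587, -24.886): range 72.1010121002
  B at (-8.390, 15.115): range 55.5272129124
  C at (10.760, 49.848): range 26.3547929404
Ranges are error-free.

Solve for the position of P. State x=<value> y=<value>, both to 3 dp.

eq1: (x − 33.587)² + (y + 24.886)² = 72.1010121002²
eq2: (x + 8.390)² + (y − 15.115)² = 55.5272129124²
eq3: (x − 10.760)² + (y − 49.848)² = 26.3547929404²
eq1−eq3, eq1−eq2 (x²,y² cancel):
  -45.654·x + 149.468·y = 5357.181974
  -83.954·x + 80.002·y = 666.740332
det = -45.654·80.002 − 149.468·-83.954 = 8896.025164
x = (5357.181974·80.002 − 149.468·666.740332) / 8896.025164 = 36.974820
y = (-45.654·666.740332 − 5357.181974·-83.954) / 8896.025164 = 47.135376

x=36.975 y=47.135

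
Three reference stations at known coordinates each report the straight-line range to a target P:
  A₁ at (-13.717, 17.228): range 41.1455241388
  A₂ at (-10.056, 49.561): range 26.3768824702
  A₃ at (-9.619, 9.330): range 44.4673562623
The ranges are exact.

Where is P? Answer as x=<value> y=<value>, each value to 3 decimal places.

x=16.030 y=45.655

eq1: (x + 13.717)² + (y − 17.228)² = 41.1455241388²
eq2: (x + 10.056)² + (y − 49.561)² = 26.3768824702²
eq3: (x + 9.619)² + (y − 9.330)² = 44.4673562623²
eq3−eq1, eq3−eq2 (x²,y² cancel):
  -8.196·x + 15.796·y = 589.777628
  -0.874·x + 80.462·y = 3659.447640
det = -8.196·80.462 − 15.796·-0.874 = -645.660848
x = (589.777628·80.462 − 15.796·3659.447640) / -645.660848 = 16.030006
y = (-8.196·3659.447640 − 589.777628·-0.874) / -645.660848 = 45.654568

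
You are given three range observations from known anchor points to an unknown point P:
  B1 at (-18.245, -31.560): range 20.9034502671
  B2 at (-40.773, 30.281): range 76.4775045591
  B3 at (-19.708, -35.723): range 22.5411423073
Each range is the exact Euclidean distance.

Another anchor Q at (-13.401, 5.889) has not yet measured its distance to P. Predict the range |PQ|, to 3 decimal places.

41.775

eq1: (x + 18.245)² + (y + 31.560)² = 20.9034502671²
eq2: (x + 40.773)² + (y − 30.281)² = 76.4775045591²
eq3: (x + 19.708)² + (y + 35.723)² = 22.5411423073²
eq2−eq3, eq2−eq1 (x²,y² cancel):
  42.130·x − 132.008·y = 4425.867110
  45.056·x − 123.682·y = 4161.391606
det = 42.130·-123.682 − -132.008·45.056 = 737.029788
x = (4425.867110·-123.682 − -132.008·4161.391606) / 737.029788 = 2.627963
y = (42.130·4161.391606 − 4425.867110·45.056) / 737.029788 = -32.688557
|P − Q| = √((2.627963 − -13.401)² + (-32.688557 − 5.889)²) = 41.775059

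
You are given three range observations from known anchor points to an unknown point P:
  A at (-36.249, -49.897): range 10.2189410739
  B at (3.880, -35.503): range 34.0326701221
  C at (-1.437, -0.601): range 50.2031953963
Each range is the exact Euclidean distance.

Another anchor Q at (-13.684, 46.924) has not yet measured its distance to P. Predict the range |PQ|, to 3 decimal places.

eq1: (x + 36.249)² + (y + 49.897)² = 10.2189410739²
eq2: (x − 3.880)² + (y + 35.503)² = 34.0326701221²
eq3: (x + 1.437)² + (y + 0.601)² = 50.2031953963²
eq2−eq3, eq2−eq1 (x²,y² cancel):
  -10.634·x + 69.804·y = -2635.229431
  -80.258·x − 28.788·y = 3581.979080
det = -10.634·-28.788 − 69.804·-80.258 = 5908.461024
x = (-2635.229431·-28.788 − 69.804·3581.979080) / 5908.461024 = -29.478655
y = (-10.634·3581.979080 − -2635.229431·-80.258) / 5908.461024 = -42.242643
|P − Q| = √((-29.478655 − -13.684)² + (-42.242643 − 46.924)²) = 90.554742

90.555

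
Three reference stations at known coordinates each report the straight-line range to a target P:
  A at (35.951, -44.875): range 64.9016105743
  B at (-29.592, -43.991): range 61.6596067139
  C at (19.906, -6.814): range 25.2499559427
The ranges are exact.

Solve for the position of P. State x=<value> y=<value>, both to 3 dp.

eq1: (x − 35.951)² + (y + 44.875)² = 64.9016105743²
eq2: (x + 29.592)² + (y + 43.991)² = 61.6596067139²
eq3: (x − 19.906)² + (y + 6.814)² = 25.2499559427²
eq1−eq3, eq1−eq2 (x²,y² cancel):
  -32.090·x + 76.122·y = 711.098186
  -131.086·x + 1.768·y = -85.033526
det = -32.090·1.768 − 76.122·-131.086 = 9921.793372
x = (711.098186·1.768 − 76.122·-85.033526) / 9921.793372 = 0.779108
y = (-32.090·-85.033526 − 711.098186·-131.086) / 9921.793372 = 9.670000

x=0.779 y=9.670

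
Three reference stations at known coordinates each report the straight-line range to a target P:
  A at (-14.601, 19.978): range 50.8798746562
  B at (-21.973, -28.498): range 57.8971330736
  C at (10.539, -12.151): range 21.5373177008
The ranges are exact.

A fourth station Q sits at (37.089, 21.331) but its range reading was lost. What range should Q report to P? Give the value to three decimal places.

25.999

eq1: (x + 14.601)² + (y − 19.978)² = 50.8798746562²
eq2: (x + 21.973)² + (y + 28.498)² = 57.8971330736²
eq3: (x − 10.539)² + (y + 12.151)² = 21.5373177008²
eq1−eq3, eq1−eq2 (x²,y² cancel):
  50.280·x − 64.258·y = 1771.313228
  -14.744·x − 96.952·y = -80.677325
det = 50.280·-96.952 − -64.258·-14.744 = -5822.166512
x = (1771.313228·-96.952 − -64.258·-80.677325) / -5822.166512 = 30.386717
y = (50.280·-80.677325 − 1771.313228·-14.744) / -5822.166512 = -3.788931
|P − Q| = √((30.386717 − 37.089)² + (-3.788931 − 21.331)²) = 25.998683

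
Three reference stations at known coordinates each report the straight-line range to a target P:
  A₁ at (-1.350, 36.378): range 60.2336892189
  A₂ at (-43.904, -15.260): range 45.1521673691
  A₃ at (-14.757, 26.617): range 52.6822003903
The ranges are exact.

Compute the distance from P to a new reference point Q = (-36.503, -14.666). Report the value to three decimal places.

eq1: (x + 1.350)² + (y − 36.378)² = 60.2336892189²
eq2: (x + 43.904)² + (y + 15.260)² = 45.1521673691²
eq3: (x + 14.757)² + (y − 26.617)² = 52.6822003903²
eq1−eq2, eq1−eq3 (x²,y² cancel):
  -85.108·x − 103.276·y = 2424.626531
  -26.814·x − 19.522·y = 453.735433
det = -85.108·-19.522 − -103.276·-26.814 = -1107.764288
x = (2424.626531·-19.522 − -103.276·453.735433) / -1107.764288 = 0.427508
y = (-85.108·453.735433 − 2424.626531·-26.814) / -1107.764288 = -23.829456
|P − Q| = √((0.427508 − -36.503)² + (-23.829456 − -14.666)²) = 38.050380

38.050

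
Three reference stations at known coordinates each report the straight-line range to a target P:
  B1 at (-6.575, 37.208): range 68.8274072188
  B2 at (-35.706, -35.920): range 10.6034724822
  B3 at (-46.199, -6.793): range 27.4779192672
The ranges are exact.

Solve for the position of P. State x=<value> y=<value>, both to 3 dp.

eq1: (x + 6.575)² + (y − 37.208)² = 68.8274072188²
eq2: (x + 35.706)² + (y + 35.920)² = 10.6034724822²
eq3: (x + 46.199)² + (y + 6.793)² = 27.4779192672²
eq2−eq1, eq2−eq3 (x²,y² cancel):
  58.262·x + 146.256·y = -5762.277303
  -20.986·x + 58.254·y = -1027.274805
det = 58.262·58.254 − 146.256·-20.986 = 6463.322964
x = (-5762.277303·58.254 − 146.256·-1027.274805) / 6463.322964 = -28.689669
y = (58.262·-1027.274805 − -5762.277303·-20.986) / 6463.322964 = -27.969860

x=-28.690 y=-27.970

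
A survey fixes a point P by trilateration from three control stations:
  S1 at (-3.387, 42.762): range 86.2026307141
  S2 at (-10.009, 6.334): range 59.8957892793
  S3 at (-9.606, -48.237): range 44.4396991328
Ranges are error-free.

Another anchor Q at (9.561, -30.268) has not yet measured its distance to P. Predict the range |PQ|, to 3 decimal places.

23.941

eq1: (x + 3.387)² + (y − 42.762)² = 86.2026307141²
eq2: (x + 10.009)² + (y − 6.334)² = 59.8957892793²
eq3: (x + 9.606)² + (y + 48.237)² = 44.4396991328²
eq1−eq3, eq1−eq2 (x²,y² cancel):
  -12.438·x − 181.998·y = 6035.029675
  -13.244·x − 72.856·y = 2143.627193
det = -12.438·-72.856 − -181.998·-13.244 = -1504.198584
x = (6035.029675·-72.856 − -181.998·2143.627193) / -1504.198584 = 32.942632
y = (-12.438·2143.627193 − 6035.029675·-13.244) / -1504.198584 = -35.411214
|P − Q| = √((32.942632 − 9.561)² + (-35.411214 − -30.268)²) = 23.940622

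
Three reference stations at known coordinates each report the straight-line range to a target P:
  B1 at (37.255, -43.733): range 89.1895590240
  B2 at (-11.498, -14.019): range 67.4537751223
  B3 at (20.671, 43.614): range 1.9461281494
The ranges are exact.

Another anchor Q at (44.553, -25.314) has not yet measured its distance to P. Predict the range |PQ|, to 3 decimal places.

72.952

eq1: (x − 37.255)² + (y + 43.733)² = 89.1895590240²
eq2: (x + 11.498)² + (y + 14.019)² = 67.4537751223²
eq3: (x − 20.671)² + (y − 43.614)² = 1.9461281494²
eq3−eq2, eq3−eq1 (x²,y² cancel):
  -64.338·x − 115.266·y = -6546.959235
  33.168·x − 174.694·y = -6979.950947
det = -64.338·-174.694 − -115.266·33.168 = 15062.605260
x = (-6546.959235·-174.694 − -115.266·-6979.950947) / 15062.605260 = 22.516920
y = (-64.338·-6979.950947 − -6546.959235·33.168) / 15062.605260 = 44.230438
|P − Q| = √((22.516920 − 44.553)² + (44.230438 − -25.314)²) = 72.952160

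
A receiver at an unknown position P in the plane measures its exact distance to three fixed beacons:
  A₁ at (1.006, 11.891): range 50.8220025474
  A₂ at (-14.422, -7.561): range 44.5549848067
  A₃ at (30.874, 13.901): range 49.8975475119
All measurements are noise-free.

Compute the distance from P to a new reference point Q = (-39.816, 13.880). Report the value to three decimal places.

eq1: (x − 1.006)² + (y − 11.891)² = 50.8220025474²
eq2: (x + 14.422)² + (y + 7.561)² = 44.5549848067²
eq3: (x − 30.874)² + (y − 13.901)² = 49.8975475119²
eq1−eq3, eq1−eq2 (x²,y² cancel):
  59.736·x + 4.020·y = 1097.144455
  -30.856·x − 38.904·y = 720.484160
det = 59.736·-38.904 − 4.020·-30.856 = -2199.928224
x = (1097.144455·-38.904 − 4.020·720.484160) / -2199.928224 = 20.718701
y = (59.736·720.484160 − 1097.144455·-30.856) / -2199.928224 = -34.952200
|P − Q| = √((20.718701 − -39.816)² + (-34.952200 − 13.880)²) = 77.775534

77.776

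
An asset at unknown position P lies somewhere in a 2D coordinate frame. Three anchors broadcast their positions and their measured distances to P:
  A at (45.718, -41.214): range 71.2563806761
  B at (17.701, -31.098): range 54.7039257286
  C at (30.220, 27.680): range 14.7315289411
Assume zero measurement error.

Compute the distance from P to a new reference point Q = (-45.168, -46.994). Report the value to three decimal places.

93.440

eq1: (x − 45.718)² + (y + 41.214)² = 71.2563806761²
eq2: (x − 17.701)² + (y + 31.098)² = 54.7039257286²
eq3: (x − 30.220)² + (y − 27.680)² = 14.7315289411²
eq2−eq3, eq2−eq1 (x²,y² cancel):
  25.038·x + 117.556·y = 3174.521340
  56.034·x − 20.232·y = 423.366018
det = 25.038·-20.232 − 117.556·56.034 = -7093.701720
x = (3174.521340·-20.232 − 117.556·423.366018) / -7093.701720 = 16.070049
y = (25.038·423.366018 − 3174.521340·56.034) / -7093.701720 = 23.581608
|P − Q| = √((16.070049 − -45.168)² + (23.581608 − -46.994)²) = 93.439900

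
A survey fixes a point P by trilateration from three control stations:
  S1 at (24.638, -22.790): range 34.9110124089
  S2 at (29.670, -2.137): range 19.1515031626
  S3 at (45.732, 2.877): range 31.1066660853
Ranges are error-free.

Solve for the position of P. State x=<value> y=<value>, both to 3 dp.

eq1: (x − 24.638)² + (y + 22.790)² = 34.9110124089²
eq2: (x − 29.670)² + (y + 2.137)² = 19.1515031626²
eq3: (x − 45.732)² + (y − 2.877)² = 31.1066660853²
eq1−eq3, eq1−eq2 (x²,y² cancel):
  42.188·x + 51.334·y = 1224.431921
  10.064·x + 41.306·y = 610.459239
det = 42.188·41.306 − 51.334·10.064 = 1225.992152
x = (1224.431921·41.306 − 51.334·610.459239) / 1225.992152 = 15.692654
y = (42.188·610.459239 − 1224.431921·10.064) / 1225.992152 = 10.955512

x=15.693 y=10.956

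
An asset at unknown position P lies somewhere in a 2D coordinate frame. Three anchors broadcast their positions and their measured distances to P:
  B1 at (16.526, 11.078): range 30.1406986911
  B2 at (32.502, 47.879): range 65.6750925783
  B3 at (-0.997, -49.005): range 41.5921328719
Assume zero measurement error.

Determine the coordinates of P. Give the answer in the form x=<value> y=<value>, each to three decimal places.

eq1: (x − 16.526)² + (y − 11.078)² = 30.1406986911²
eq2: (x − 32.502)² + (y − 47.879)² = 65.6750925783²
eq3: (x + 0.997)² + (y + 49.005)² = 41.5921328719²
eq2−eq3, eq2−eq1 (x²,y² cancel):
  -66.998·x − 193.768·y = 1637.017657
  -31.952·x − 73.602·y = 451.808183
det = -66.998·-73.602 − -193.768·-31.952 = -1260.088340
x = (1637.017657·-73.602 − -193.768·451.808183) / -1260.088340 = 26.142457
y = (-66.998·451.808183 − 1637.017657·-31.952) / -1260.088340 = -17.487459

x=26.142 y=-17.487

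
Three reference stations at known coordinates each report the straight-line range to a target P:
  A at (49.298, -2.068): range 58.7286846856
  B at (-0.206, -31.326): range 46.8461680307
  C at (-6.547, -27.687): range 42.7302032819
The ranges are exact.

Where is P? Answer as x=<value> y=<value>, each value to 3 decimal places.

eq1: (x − 49.298)² + (y + 2.068)² = 58.7286846856²
eq2: (x + 0.206)² + (y + 31.326)² = 46.8461680307²
eq3: (x + 6.547)² + (y + 27.687)² = 42.7302032819²
eq3−eq2, eq3−eq1 (x²,y² cancel):
  12.682·x − 7.278·y = -196.765653
  111.690·x + 51.238·y = 1.948118
det = 12.682·51.238 − -7.278·111.690 = 1462.680136
x = (-196.765653·51.238 − -7.278·1.948118) / 1462.680136 = -6.883050
y = (12.682·1.948118 − -196.765653·111.690) / 1462.680136 = 15.041882

x=-6.883 y=15.042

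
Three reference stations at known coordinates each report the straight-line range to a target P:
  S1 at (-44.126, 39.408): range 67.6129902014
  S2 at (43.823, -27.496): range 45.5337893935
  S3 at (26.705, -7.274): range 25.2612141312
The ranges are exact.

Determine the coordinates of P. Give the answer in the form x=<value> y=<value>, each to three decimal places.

x=1.634 y=-10.367

eq1: (x + 44.126)² + (y − 39.408)² = 67.6129902014²
eq2: (x − 43.823)² + (y + 27.496)² = 45.5337893935²
eq3: (x − 26.705)² + (y + 7.274)² = 25.2612141312²
eq3−eq1, eq3−eq2 (x²,y² cancel):
  -141.662·x + 93.364·y = -1199.361266
  34.236·x − 40.444·y = 475.220207
det = -141.662·-40.444 − 93.364·34.236 = 2532.968024
x = (-1199.361266·-40.444 − 93.364·475.220207) / 2532.968024 = 1.633857
y = (-141.662·475.220207 − -1199.361266·34.236) / 2532.968024 = -10.367013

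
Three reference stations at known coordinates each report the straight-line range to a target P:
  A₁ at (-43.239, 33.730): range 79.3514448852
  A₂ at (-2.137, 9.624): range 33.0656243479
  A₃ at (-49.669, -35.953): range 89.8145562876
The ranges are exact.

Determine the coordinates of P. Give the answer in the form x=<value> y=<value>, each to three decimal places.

eq1: (x + 43.239)² + (y − 33.730)² = 79.3514448852²
eq2: (x + 2.137)² + (y − 9.624)² = 33.0656243479²
eq3: (x + 49.669)² + (y + 35.953)² = 89.8145562876²
eq1−eq3, eq1−eq2 (x²,y² cancel):
  -12.860·x − 139.366·y = -1017.698967
  82.204·x − 48.212·y = 2293.180416
det = -12.860·-48.212 − -139.366·82.204 = 12076.448984
x = (-1017.698967·-48.212 − -139.366·2293.180416) / 12076.448984 = 30.526911
y = (-12.860·2293.180416 − -1017.698967·82.204) / 12076.448984 = 4.485476

x=30.527 y=4.485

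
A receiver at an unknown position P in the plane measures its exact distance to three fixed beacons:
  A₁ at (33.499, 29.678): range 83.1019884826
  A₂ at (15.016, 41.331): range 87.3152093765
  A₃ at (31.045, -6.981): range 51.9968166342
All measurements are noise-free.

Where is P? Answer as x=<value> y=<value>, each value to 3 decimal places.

x=-6.067 y=-43.401

eq1: (x − 33.499)² + (y − 29.678)² = 83.1019884826²
eq2: (x − 15.016)² + (y − 41.331)² = 87.3152093765²
eq3: (x − 31.045)² + (y + 6.981)² = 51.9968166342²
eq1−eq3, eq1−eq2 (x²,y² cancel):
  -4.908·x − 73.318·y = 3211.831251
  -36.966·x + 23.306·y = -787.240167
det = -4.908·23.306 − -73.318·-36.966 = -2824.659036
x = (3211.831251·23.306 − -73.318·-787.240167) / -2824.659036 = -6.066596
y = (-4.908·-787.240167 − 3211.831251·-36.966) / -2824.659036 = -43.400753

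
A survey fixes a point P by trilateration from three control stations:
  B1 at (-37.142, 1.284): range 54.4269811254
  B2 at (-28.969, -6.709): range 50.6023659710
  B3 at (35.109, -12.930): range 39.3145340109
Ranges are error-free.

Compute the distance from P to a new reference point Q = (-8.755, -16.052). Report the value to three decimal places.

eq1: (x + 37.142)² + (y − 1.284)² = 54.4269811254²
eq2: (x + 28.969)² + (y + 6.709)² = 50.6023659710²
eq3: (x − 35.109)² + (y + 12.930)² = 39.3145340109²
eq1−eq2, eq1−eq3 (x²,y² cancel):
  16.346·x − 15.986·y = -95.266345
  144.502·x − 28.428·y = 1435.313651
det = 16.346·-28.428 − -15.986·144.502 = 1845.324884
x = (-95.266345·-28.428 − -15.986·1435.313651) / 1845.324884 = 13.901701
y = (16.346·1435.313651 − -95.266345·144.502) / 1845.324884 = 20.174125
|P − Q| = √((13.901701 − -8.755)² + (20.174125 − -16.052)²) = 42.727722

42.728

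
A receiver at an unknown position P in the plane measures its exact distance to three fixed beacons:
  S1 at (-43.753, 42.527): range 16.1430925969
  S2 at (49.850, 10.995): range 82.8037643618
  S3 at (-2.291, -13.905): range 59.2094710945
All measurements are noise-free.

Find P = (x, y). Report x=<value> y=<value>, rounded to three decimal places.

eq1: (x + 43.753)² + (y − 42.527)² = 16.1430925969²
eq2: (x − 49.850)² + (y − 10.995)² = 82.8037643618²
eq3: (x + 2.291)² + (y + 13.905)² = 59.2094710945²
eq1−eq2, eq1−eq3 (x²,y² cancel):
  187.206·x − 63.064·y = -7712.822167
  82.924·x − 112.864·y = -6769.435061
det = 187.206·-112.864 − -63.064·82.924 = -15899.298848
x = (-7712.822167·-112.864 − -63.064·-6769.435061) / -15899.298848 = -27.900118
y = (187.206·-6769.435061 − -7712.822167·82.924) / -15899.298848 = 39.479778

x=-27.900 y=39.480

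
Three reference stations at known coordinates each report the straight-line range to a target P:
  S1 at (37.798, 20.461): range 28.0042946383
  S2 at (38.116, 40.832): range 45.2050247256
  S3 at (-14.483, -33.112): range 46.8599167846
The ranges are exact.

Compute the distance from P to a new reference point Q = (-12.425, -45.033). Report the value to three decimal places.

eq1: (x − 37.798)² + (y − 20.461)² = 28.0042946383²
eq2: (x − 38.116)² + (y − 40.832)² = 45.2050247256²
eq3: (x + 14.483)² + (y + 33.112)² = 46.8599167846²
eq3−eq2, eq3−eq1 (x²,y² cancel):
  105.198·x + 147.888·y = 1966.277388
  104.562·x + 107.146·y = 1952.790775
det = 105.198·107.146 − 147.888·104.562 = -4191.920148
x = (1966.277388·107.146 − 147.888·1952.790775) / -4191.920148 = 18.634793
y = (105.198·1952.790775 − 1966.277388·104.562) / -4191.920148 = 0.040128
|P − Q| = √((18.634793 − -12.425)² + (0.040128 − -45.033)²) = 54.738447

54.738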